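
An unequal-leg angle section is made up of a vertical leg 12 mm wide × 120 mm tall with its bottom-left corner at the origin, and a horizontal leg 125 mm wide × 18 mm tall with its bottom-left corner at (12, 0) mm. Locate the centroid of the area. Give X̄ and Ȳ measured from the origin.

vertical leg: A = 12 × 120 = 1440.00, centroid at (6.00, 60.00).
horizontal leg: A = 125 × 18 = 2250.00, centroid at (74.50, 9.00).
ΣA = 3690.00 mm², ΣAX̄ = 176265.00 mm³, ΣAȲ = 106650.00 mm³.
X̄ = 176265.00/3690.00 = 47.77 mm; Ȳ = 106650.00/3690.00 = 28.90 mm.

X̄ = 47.77 mm, Ȳ = 28.90 mm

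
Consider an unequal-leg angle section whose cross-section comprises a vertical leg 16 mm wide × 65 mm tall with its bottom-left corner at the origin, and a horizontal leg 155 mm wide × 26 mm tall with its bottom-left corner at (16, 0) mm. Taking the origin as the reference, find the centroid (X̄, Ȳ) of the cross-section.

vertical leg: A = 16 × 65 = 1040.00, centroid at (8.00, 32.50).
horizontal leg: A = 155 × 26 = 4030.00, centroid at (93.50, 13.00).
ΣA = 5070.00 mm²
ΣAX̄ = (1040.00)(8.00) + (4030.00)(93.50) = 385125.00 mm³
ΣAȲ = (1040.00)(32.50) + (4030.00)(13.00) = 86190.00 mm³
X̄ = 385125.00 / 5070.00 = 75.96 mm
Ȳ = 86190.00 / 5070.00 = 17.00 mm

X̄ = 75.96 mm, Ȳ = 17.00 mm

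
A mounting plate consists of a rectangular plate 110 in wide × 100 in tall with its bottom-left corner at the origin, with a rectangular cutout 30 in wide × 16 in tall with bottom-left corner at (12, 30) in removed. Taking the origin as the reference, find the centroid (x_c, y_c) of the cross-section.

plate: A = 110 × 100 = 11000.00, centroid at (55.00, 50.00).
hole: A = −(30 × 16) = -480.00, centroid at (27.00, 38.00).
ΣA = 10520.00 in²
ΣAx_c = (11000.00)(55.00) + (-480.00)(27.00) = 592040.00 in³
ΣAy_c = (11000.00)(50.00) + (-480.00)(38.00) = 531760.00 in³
x_c = 592040.00 / 10520.00 = 56.28 in
y_c = 531760.00 / 10520.00 = 50.55 in

x_c = 56.28 in, y_c = 50.55 in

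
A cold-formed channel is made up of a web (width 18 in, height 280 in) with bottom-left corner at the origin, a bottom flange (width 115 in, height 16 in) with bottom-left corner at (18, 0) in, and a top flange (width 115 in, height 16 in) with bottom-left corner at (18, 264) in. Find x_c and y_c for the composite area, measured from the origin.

x_c = 37.06 in, y_c = 140.00 in

web: A = 18 × 280 = 5040.00, centroid at (9.00, 140.00).
bottom flange: A = 115 × 16 = 1840.00, centroid at (75.50, 8.00).
top flange: A = 115 × 16 = 1840.00, centroid at (75.50, 272.00).
ΣA = 8720.00 in²
ΣAx_c = (5040.00)(9.00) + (1840.00)(75.50) + (1840.00)(75.50) = 323200.00 in³
ΣAy_c = (5040.00)(140.00) + (1840.00)(8.00) + (1840.00)(272.00) = 1220800.00 in³
x_c = 323200.00 / 8720.00 = 37.06 in
y_c = 1220800.00 / 8720.00 = 140.00 in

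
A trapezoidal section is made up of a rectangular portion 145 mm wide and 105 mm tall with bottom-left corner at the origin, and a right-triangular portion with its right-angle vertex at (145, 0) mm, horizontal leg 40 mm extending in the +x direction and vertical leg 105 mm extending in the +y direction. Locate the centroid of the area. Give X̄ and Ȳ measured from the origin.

rectangular portion: A = 145 × 105 = 15225.00, centroid at (72.50, 52.50).
triangular portion: A = ½·40·105 = 2100.00, centroid at (158.33, 35.00).
ΣA = 17325.00 mm²
ΣAX̄ = (15225.00)(72.50) + (2100.00)(158.33) = 1436312.50 mm³
ΣAȲ = (15225.00)(52.50) + (2100.00)(35.00) = 872812.50 mm³
X̄ = 1436312.50 / 17325.00 = 82.90 mm
Ȳ = 872812.50 / 17325.00 = 50.38 mm

X̄ = 82.90 mm, Ȳ = 50.38 mm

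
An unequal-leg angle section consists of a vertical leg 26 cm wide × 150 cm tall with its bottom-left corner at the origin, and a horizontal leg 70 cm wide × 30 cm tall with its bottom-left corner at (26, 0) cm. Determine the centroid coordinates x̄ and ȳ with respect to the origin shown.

vertical leg: A = 26 × 150 = 3900.00, centroid at (13.00, 75.00).
horizontal leg: A = 70 × 30 = 2100.00, centroid at (61.00, 15.00).
ΣA = 6000.00 cm², ΣAx̄ = 178800.00 cm³, ΣAȳ = 324000.00 cm³.
x̄ = 178800.00/6000.00 = 29.80 cm; ȳ = 324000.00/6000.00 = 54.00 cm.

x̄ = 29.80 cm, ȳ = 54.00 cm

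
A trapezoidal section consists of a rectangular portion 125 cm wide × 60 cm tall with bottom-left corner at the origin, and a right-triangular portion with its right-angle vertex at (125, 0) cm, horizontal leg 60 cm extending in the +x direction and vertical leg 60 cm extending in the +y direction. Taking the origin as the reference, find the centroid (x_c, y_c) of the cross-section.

rectangular portion: A = 125 × 60 = 7500.00, centroid at (62.50, 30.00).
triangular portion: A = ½·60·60 = 1800.00, centroid at (145.00, 20.00).
ΣA = 9300.00 cm²
ΣAx_c = (7500.00)(62.50) + (1800.00)(145.00) = 729750.00 cm³
ΣAy_c = (7500.00)(30.00) + (1800.00)(20.00) = 261000.00 cm³
x_c = 729750.00 / 9300.00 = 78.47 cm
y_c = 261000.00 / 9300.00 = 28.06 cm

x_c = 78.47 cm, y_c = 28.06 cm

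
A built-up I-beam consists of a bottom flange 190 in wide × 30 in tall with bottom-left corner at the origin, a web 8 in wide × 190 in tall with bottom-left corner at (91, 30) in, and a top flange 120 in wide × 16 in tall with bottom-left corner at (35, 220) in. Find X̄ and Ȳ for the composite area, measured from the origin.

Part | A | x̄ᵢ | ȳᵢ | A·x̄ᵢ | A·ȳᵢ
bottom flange | 5700.00 | 95.00 | 15.00 | 541500.00 | 85500.00
web | 1520.00 | 95.00 | 125.00 | 144400.00 | 190000.00
top flange | 1920.00 | 95.00 | 228.00 | 182400.00 | 437760.00
Σ | 9140.00 |  |  | 868300.00 | 713260.00
X̄ = 868300.00 / 9140.00 = 95.00 in
Ȳ = 713260.00 / 9140.00 = 78.04 in

X̄ = 95.00 in, Ȳ = 78.04 in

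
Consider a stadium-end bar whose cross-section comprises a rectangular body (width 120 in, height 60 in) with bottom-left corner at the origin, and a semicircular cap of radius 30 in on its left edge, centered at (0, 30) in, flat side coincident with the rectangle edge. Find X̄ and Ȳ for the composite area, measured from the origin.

X̄ = 48.06 in, Ȳ = 30.00 in

Part | A | x̄ᵢ | ȳᵢ | A·x̄ᵢ | A·ȳᵢ
rectangular body | 7200.00 | 60.00 | 30.00 | 432000.00 | 216000.00
semicircular end | 1413.72 | -12.73 | 30.00 | -18000.00 | 42411.50
Σ | 8613.72 |  |  | 414000.00 | 258411.50
X̄ = 414000.00 / 8613.72 = 48.06 in
Ȳ = 258411.50 / 8613.72 = 30.00 in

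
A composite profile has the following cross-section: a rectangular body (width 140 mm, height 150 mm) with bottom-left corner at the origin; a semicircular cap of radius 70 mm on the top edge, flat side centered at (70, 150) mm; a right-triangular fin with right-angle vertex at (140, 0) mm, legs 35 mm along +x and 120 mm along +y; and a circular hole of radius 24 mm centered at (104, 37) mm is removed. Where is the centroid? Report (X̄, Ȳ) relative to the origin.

X̄ = 73.79 mm, Ȳ = 102.64 mm

rectangular body: A = 140 × 150 = 21000.00, centroid at (70.00, 75.00).
semicircular top: A = ½π·70² = 7696.90, centroid at (70.00, 179.71).
triangular fin: A = ½·35·120 = 2100.00, centroid at (151.67, 40.00).
hole: A = −π·24² = -1809.56, centroid at (104.00, 37.00).
ΣA = 28987.34 mm²
ΣAX̄ = (21000.00)(70.00) + (7696.90)(70.00) + (2100.00)(151.67) + (-1809.56)(104.00) = 2139089.17 mm³
ΣAȲ = (21000.00)(75.00) + (7696.90)(179.71) + (2100.00)(40.00) + (-1809.56)(37.00) = 2975248.34 mm³
X̄ = 2139089.17 / 28987.34 = 73.79 mm
Ȳ = 2975248.34 / 28987.34 = 102.64 mm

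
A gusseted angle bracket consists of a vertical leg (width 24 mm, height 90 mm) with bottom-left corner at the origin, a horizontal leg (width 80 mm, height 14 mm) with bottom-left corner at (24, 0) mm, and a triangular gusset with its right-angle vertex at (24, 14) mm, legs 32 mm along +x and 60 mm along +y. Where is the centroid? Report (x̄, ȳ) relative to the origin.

x̄ = 30.87 mm, ȳ = 32.47 mm

vertical leg: A = 24 × 90 = 2160.00, centroid at (12.00, 45.00).
horizontal leg: A = 80 × 14 = 1120.00, centroid at (64.00, 7.00).
gusset: A = ½·32·60 = 960.00, centroid at (34.67, 34.00).
ΣA = 4240.00 mm²
ΣAx̄ = (2160.00)(12.00) + (1120.00)(64.00) + (960.00)(34.67) = 130880.00 mm³
ΣAȳ = (2160.00)(45.00) + (1120.00)(7.00) + (960.00)(34.00) = 137680.00 mm³
x̄ = 130880.00 / 4240.00 = 30.87 mm
ȳ = 137680.00 / 4240.00 = 32.47 mm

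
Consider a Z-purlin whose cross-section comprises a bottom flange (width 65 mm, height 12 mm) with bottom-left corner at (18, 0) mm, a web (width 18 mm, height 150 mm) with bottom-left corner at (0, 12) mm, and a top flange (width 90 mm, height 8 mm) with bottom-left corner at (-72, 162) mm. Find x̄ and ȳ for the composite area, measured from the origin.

bottom flange: A = 65 × 12 = 780.00, centroid at (50.50, 6.00).
web: A = 18 × 150 = 2700.00, centroid at (9.00, 87.00).
top flange: A = 90 × 8 = 720.00, centroid at (-27.00, 166.00).
ΣA = 4200.00 mm²
ΣAx̄ = (780.00)(50.50) + (2700.00)(9.00) + (720.00)(-27.00) = 44250.00 mm³
ΣAȳ = (780.00)(6.00) + (2700.00)(87.00) + (720.00)(166.00) = 359100.00 mm³
x̄ = 44250.00 / 4200.00 = 10.54 mm
ȳ = 359100.00 / 4200.00 = 85.50 mm

x̄ = 10.54 mm, ȳ = 85.50 mm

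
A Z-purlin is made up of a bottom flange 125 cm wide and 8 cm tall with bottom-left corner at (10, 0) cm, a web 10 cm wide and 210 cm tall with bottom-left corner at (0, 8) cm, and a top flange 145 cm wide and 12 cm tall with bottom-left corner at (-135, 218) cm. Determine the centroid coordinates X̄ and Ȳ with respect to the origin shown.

bottom flange: A = 125 × 8 = 1000.00, centroid at (72.50, 4.00).
web: A = 10 × 210 = 2100.00, centroid at (5.00, 113.00).
top flange: A = 145 × 12 = 1740.00, centroid at (-62.50, 224.00).
ΣA = 4840.00 cm², ΣAX̄ = -25750.00 cm³, ΣAȲ = 631060.00 cm³.
X̄ = -25750.00/4840.00 = -5.32 cm; Ȳ = 631060.00/4840.00 = 130.38 cm.

X̄ = -5.32 cm, Ȳ = 130.38 cm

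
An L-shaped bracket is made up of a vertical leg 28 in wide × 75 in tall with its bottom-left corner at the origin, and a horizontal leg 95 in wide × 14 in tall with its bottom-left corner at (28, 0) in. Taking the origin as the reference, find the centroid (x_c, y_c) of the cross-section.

vertical leg: A = 28 × 75 = 2100.00, centroid at (14.00, 37.50).
horizontal leg: A = 95 × 14 = 1330.00, centroid at (75.50, 7.00).
ΣA = 3430.00 in², ΣAx_c = 129815.00 in³, ΣAy_c = 88060.00 in³.
x_c = 129815.00/3430.00 = 37.85 in; y_c = 88060.00/3430.00 = 25.67 in.

x_c = 37.85 in, y_c = 25.67 in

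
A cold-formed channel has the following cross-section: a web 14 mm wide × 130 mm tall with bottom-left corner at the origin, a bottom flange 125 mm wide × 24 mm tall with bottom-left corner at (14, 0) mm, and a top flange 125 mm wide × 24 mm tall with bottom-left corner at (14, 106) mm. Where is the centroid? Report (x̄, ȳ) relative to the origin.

x̄ = 60.32 mm, ȳ = 65.00 mm

web: A = 14 × 130 = 1820.00, centroid at (7.00, 65.00).
bottom flange: A = 125 × 24 = 3000.00, centroid at (76.50, 12.00).
top flange: A = 125 × 24 = 3000.00, centroid at (76.50, 118.00).
ΣA = 7820.00 mm², ΣAx̄ = 471740.00 mm³, ΣAȳ = 508300.00 mm³.
x̄ = 471740.00/7820.00 = 60.32 mm; ȳ = 508300.00/7820.00 = 65.00 mm.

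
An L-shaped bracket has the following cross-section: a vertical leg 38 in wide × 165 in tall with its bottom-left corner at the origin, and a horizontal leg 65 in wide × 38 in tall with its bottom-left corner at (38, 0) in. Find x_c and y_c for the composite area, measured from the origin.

vertical leg: A = 38 × 165 = 6270.00, centroid at (19.00, 82.50).
horizontal leg: A = 65 × 38 = 2470.00, centroid at (70.50, 19.00).
ΣA = 8740.00 in², ΣAx_c = 293265.00 in³, ΣAy_c = 564205.00 in³.
x_c = 293265.00/8740.00 = 33.55 in; y_c = 564205.00/8740.00 = 64.55 in.

x_c = 33.55 in, y_c = 64.55 in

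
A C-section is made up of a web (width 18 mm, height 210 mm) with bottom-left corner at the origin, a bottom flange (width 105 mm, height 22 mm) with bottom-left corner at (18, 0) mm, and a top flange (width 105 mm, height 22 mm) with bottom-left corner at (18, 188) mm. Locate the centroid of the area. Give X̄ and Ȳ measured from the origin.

X̄ = 42.83 mm, Ȳ = 105.00 mm

Part | A | x̄ᵢ | ȳᵢ | A·x̄ᵢ | A·ȳᵢ
web | 3780.00 | 9.00 | 105.00 | 34020.00 | 396900.00
bottom flange | 2310.00 | 70.50 | 11.00 | 162855.00 | 25410.00
top flange | 2310.00 | 70.50 | 199.00 | 162855.00 | 459690.00
Σ | 8400.00 |  |  | 359730.00 | 882000.00
X̄ = 359730.00 / 8400.00 = 42.83 mm
Ȳ = 882000.00 / 8400.00 = 105.00 mm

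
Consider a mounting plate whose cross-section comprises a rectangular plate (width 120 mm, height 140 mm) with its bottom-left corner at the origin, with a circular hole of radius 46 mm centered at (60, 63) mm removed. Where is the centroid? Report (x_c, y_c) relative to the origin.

plate: A = 120 × 140 = 16800.00, centroid at (60.00, 70.00).
hole: A = −π·46² = -6647.61, centroid at (60.00, 63.00).
ΣA = 10152.39 mm²
ΣAx_c = (16800.00)(60.00) + (-6647.61)(60.00) = 609143.40 mm³
ΣAy_c = (16800.00)(70.00) + (-6647.61)(63.00) = 757200.57 mm³
x_c = 609143.40 / 10152.39 = 60.00 mm
y_c = 757200.57 / 10152.39 = 74.58 mm

x_c = 60.00 mm, y_c = 74.58 mm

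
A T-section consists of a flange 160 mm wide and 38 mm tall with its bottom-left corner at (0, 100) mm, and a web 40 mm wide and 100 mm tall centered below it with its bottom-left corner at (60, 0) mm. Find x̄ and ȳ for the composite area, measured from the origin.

x̄ = 80.00 mm, ȳ = 91.62 mm

web: A = 40 × 100 = 4000.00, centroid at (80.00, 50.00).
flange: A = 160 × 38 = 6080.00, centroid at (80.00, 119.00).
ΣA = 10080.00 mm², ΣAx̄ = 806400.00 mm³, ΣAȳ = 923520.00 mm³.
x̄ = 806400.00/10080.00 = 80.00 mm; ȳ = 923520.00/10080.00 = 91.62 mm.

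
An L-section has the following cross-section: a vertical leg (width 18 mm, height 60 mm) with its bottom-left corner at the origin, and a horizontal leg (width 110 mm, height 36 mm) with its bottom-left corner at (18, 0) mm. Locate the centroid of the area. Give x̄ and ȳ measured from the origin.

vertical leg: A = 18 × 60 = 1080.00, centroid at (9.00, 30.00).
horizontal leg: A = 110 × 36 = 3960.00, centroid at (73.00, 18.00).
ΣA = 5040.00 mm², ΣAx̄ = 298800.00 mm³, ΣAȳ = 103680.00 mm³.
x̄ = 298800.00/5040.00 = 59.29 mm; ȳ = 103680.00/5040.00 = 20.57 mm.

x̄ = 59.29 mm, ȳ = 20.57 mm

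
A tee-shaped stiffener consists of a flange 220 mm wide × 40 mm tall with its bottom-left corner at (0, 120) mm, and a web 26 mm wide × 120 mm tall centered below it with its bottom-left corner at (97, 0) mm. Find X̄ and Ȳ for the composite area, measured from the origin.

X̄ = 110.00 mm, Ȳ = 119.06 mm

Part | A | x̄ᵢ | ȳᵢ | A·x̄ᵢ | A·ȳᵢ
web | 3120.00 | 110.00 | 60.00 | 343200.00 | 187200.00
flange | 8800.00 | 110.00 | 140.00 | 968000.00 | 1232000.00
Σ | 11920.00 |  |  | 1311200.00 | 1419200.00
X̄ = 1311200.00 / 11920.00 = 110.00 mm
Ȳ = 1419200.00 / 11920.00 = 119.06 mm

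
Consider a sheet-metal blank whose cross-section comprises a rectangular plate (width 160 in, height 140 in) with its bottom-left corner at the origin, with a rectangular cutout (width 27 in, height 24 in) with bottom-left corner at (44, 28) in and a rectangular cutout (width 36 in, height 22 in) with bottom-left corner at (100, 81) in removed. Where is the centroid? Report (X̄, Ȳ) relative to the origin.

plate: A = 160 × 140 = 22400.00, centroid at (80.00, 70.00).
hole 1: A = −(27 × 24) = -648.00, centroid at (57.50, 40.00).
hole 2: A = −(36 × 22) = -792.00, centroid at (118.00, 92.00).
ΣA = 20960.00 in², ΣAX̄ = 1661284.00 in³, ΣAȲ = 1469216.00 in³.
X̄ = 1661284.00/20960.00 = 79.26 in; Ȳ = 1469216.00/20960.00 = 70.10 in.

X̄ = 79.26 in, Ȳ = 70.10 in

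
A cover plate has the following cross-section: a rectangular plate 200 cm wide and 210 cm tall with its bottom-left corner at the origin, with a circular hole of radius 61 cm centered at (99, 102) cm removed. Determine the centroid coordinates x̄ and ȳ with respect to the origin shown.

Part | A | x̄ᵢ | ȳᵢ | A·x̄ᵢ | A·ȳᵢ
plate | 42000.00 | 100.00 | 105.00 | 4200000.00 | 4410000.00
hole | -11689.87 | 99.00 | 102.00 | -1157296.76 | -1192366.36
Σ | 30310.13 |  |  | 3042703.24 | 3217633.64
x̄ = 3042703.24 / 30310.13 = 100.39 cm
ȳ = 3217633.64 / 30310.13 = 106.16 cm

x̄ = 100.39 cm, ȳ = 106.16 cm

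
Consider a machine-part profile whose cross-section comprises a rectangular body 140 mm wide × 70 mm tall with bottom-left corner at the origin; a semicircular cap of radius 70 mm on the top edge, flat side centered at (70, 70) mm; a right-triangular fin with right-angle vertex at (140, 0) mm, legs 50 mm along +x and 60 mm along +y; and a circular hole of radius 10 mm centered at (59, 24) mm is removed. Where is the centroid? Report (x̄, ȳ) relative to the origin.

rectangular body: A = 140 × 70 = 9800.00, centroid at (70.00, 35.00).
semicircular top: A = ½π·70² = 7696.90, centroid at (70.00, 99.71).
triangular fin: A = ½·50·60 = 1500.00, centroid at (156.67, 20.00).
hole: A = −π·10² = -314.16, centroid at (59.00, 24.00).
ΣA = 18682.74 mm²
ΣAx̄ = (9800.00)(70.00) + (7696.90)(70.00) + (1500.00)(156.67) + (-314.16)(59.00) = 1441247.74 mm³
ΣAȳ = (9800.00)(35.00) + (7696.90)(99.71) + (1500.00)(20.00) + (-314.16)(24.00) = 1132909.98 mm³
x̄ = 1441247.74 / 18682.74 = 77.14 mm
ȳ = 1132909.98 / 18682.74 = 60.64 mm

x̄ = 77.14 mm, ȳ = 60.64 mm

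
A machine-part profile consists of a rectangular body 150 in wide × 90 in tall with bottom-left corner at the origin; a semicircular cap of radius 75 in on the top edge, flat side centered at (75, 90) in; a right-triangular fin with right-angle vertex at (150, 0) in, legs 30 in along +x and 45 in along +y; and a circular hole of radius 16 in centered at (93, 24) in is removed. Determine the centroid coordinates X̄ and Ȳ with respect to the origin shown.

rectangular body: A = 150 × 90 = 13500.00, centroid at (75.00, 45.00).
semicircular top: A = ½π·75² = 8835.73, centroid at (75.00, 121.83).
triangular fin: A = ½·30·45 = 675.00, centroid at (160.00, 15.00).
hole: A = −π·16² = -804.25, centroid at (93.00, 24.00).
ΣA = 22206.48 in², ΣAX̄ = 1708384.66 in³, ΣAȲ = 1674788.70 in³.
X̄ = 1708384.66/22206.48 = 76.93 in; Ȳ = 1674788.70/22206.48 = 75.42 in.

X̄ = 76.93 in, Ȳ = 75.42 in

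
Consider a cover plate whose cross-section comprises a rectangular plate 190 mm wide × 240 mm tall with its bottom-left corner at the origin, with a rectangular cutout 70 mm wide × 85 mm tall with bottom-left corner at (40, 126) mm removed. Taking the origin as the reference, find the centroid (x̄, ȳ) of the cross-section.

x̄ = 98.00 mm, ȳ = 112.72 mm

Part | A | x̄ᵢ | ȳᵢ | A·x̄ᵢ | A·ȳᵢ
plate | 45600.00 | 95.00 | 120.00 | 4332000.00 | 5472000.00
hole | -5950.00 | 75.00 | 168.50 | -446250.00 | -1002575.00
Σ | 39650.00 |  |  | 3885750.00 | 4469425.00
x̄ = 3885750.00 / 39650.00 = 98.00 mm
ȳ = 4469425.00 / 39650.00 = 112.72 mm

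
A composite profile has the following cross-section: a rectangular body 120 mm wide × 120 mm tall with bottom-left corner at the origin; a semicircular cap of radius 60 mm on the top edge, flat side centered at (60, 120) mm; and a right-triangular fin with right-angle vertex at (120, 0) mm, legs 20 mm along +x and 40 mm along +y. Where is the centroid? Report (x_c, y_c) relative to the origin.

Part | A | x̄ᵢ | ȳᵢ | A·x̄ᵢ | A·ȳᵢ
rectangular body | 14400.00 | 60.00 | 60.00 | 864000.00 | 864000.00
semicircular top | 5654.87 | 60.00 | 145.46 | 339292.01 | 822584.01
triangular fin | 400.00 | 126.67 | 13.33 | 50666.67 | 5333.33
Σ | 20454.87 |  |  | 1253958.67 | 1691917.35
x_c = 1253958.67 / 20454.87 = 61.30 mm
y_c = 1691917.35 / 20454.87 = 82.71 mm

x_c = 61.30 mm, y_c = 82.71 mm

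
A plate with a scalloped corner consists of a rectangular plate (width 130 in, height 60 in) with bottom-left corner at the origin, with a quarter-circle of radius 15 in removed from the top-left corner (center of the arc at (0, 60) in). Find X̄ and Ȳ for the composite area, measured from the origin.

X̄ = 66.36 in, Ȳ = 29.45 in

Part | A | x̄ᵢ | ȳᵢ | A·x̄ᵢ | A·ȳᵢ
plate | 7800.00 | 65.00 | 30.00 | 507000.00 | 234000.00
removed quarter-circle | -176.71 | 6.37 | 53.63 | -1125.00 | -9477.88
Σ | 7623.29 |  |  | 505875.00 | 224522.12
X̄ = 505875.00 / 7623.29 = 66.36 in
Ȳ = 224522.12 / 7623.29 = 29.45 in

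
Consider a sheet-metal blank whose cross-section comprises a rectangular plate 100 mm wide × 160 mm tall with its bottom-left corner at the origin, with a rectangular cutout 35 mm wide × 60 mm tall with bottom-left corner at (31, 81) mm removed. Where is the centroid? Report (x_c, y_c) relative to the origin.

x_c = 50.23 mm, y_c = 75.32 mm

plate: A = 100 × 160 = 16000.00, centroid at (50.00, 80.00).
hole: A = −(35 × 60) = -2100.00, centroid at (48.50, 111.00).
ΣA = 13900.00 mm², ΣAx_c = 698150.00 mm³, ΣAy_c = 1046900.00 mm³.
x_c = 698150.00/13900.00 = 50.23 mm; y_c = 1046900.00/13900.00 = 75.32 mm.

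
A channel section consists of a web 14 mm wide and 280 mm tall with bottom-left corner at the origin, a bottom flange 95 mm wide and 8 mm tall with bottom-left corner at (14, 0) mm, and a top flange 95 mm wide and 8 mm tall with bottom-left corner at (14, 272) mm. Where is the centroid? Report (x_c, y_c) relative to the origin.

x_c = 22.23 mm, y_c = 140.00 mm

web: A = 14 × 280 = 3920.00, centroid at (7.00, 140.00).
bottom flange: A = 95 × 8 = 760.00, centroid at (61.50, 4.00).
top flange: A = 95 × 8 = 760.00, centroid at (61.50, 276.00).
ΣA = 5440.00 mm², ΣAx_c = 120920.00 mm³, ΣAy_c = 761600.00 mm³.
x_c = 120920.00/5440.00 = 22.23 mm; y_c = 761600.00/5440.00 = 140.00 mm.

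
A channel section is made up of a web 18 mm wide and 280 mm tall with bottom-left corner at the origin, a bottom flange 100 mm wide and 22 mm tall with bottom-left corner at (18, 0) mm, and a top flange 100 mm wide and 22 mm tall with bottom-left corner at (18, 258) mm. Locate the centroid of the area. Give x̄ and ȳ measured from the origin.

x̄ = 36.50 mm, ȳ = 140.00 mm

web: A = 18 × 280 = 5040.00, centroid at (9.00, 140.00).
bottom flange: A = 100 × 22 = 2200.00, centroid at (68.00, 11.00).
top flange: A = 100 × 22 = 2200.00, centroid at (68.00, 269.00).
ΣA = 9440.00 mm², ΣAx̄ = 344560.00 mm³, ΣAȳ = 1321600.00 mm³.
x̄ = 344560.00/9440.00 = 36.50 mm; ȳ = 1321600.00/9440.00 = 140.00 mm.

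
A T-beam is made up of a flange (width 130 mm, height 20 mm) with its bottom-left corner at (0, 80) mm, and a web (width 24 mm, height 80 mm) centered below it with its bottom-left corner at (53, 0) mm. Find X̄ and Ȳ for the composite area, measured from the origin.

web: A = 24 × 80 = 1920.00, centroid at (65.00, 40.00).
flange: A = 130 × 20 = 2600.00, centroid at (65.00, 90.00).
ΣA = 4520.00 mm², ΣAX̄ = 293800.00 mm³, ΣAȲ = 310800.00 mm³.
X̄ = 293800.00/4520.00 = 65.00 mm; Ȳ = 310800.00/4520.00 = 68.76 mm.

X̄ = 65.00 mm, Ȳ = 68.76 mm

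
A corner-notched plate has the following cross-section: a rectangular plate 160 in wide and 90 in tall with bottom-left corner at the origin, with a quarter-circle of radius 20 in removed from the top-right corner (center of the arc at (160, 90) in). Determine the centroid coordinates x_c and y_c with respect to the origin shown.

plate: A = 160 × 90 = 14400.00, centroid at (80.00, 45.00).
removed quarter-circle: A = −¼π·20² = -314.16, centroid at (151.51, 81.51).
ΣA = 14085.84 in², ΣAx_c = 1104401.18 in³, ΣAy_c = 622392.33 in³.
x_c = 1104401.18/14085.84 = 78.41 in; y_c = 622392.33/14085.84 = 44.19 in.

x_c = 78.41 in, y_c = 44.19 in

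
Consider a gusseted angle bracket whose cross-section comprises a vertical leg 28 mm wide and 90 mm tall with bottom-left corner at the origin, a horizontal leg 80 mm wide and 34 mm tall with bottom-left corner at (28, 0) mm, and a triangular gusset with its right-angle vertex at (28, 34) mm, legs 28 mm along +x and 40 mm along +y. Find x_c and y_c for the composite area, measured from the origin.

x_c = 41.58 mm, y_c = 32.09 mm

vertical leg: A = 28 × 90 = 2520.00, centroid at (14.00, 45.00).
horizontal leg: A = 80 × 34 = 2720.00, centroid at (68.00, 17.00).
gusset: A = ½·28·40 = 560.00, centroid at (37.33, 47.33).
ΣA = 5800.00 mm², ΣAx_c = 241146.67 mm³, ΣAy_c = 186146.67 mm³.
x_c = 241146.67/5800.00 = 41.58 mm; y_c = 186146.67/5800.00 = 32.09 mm.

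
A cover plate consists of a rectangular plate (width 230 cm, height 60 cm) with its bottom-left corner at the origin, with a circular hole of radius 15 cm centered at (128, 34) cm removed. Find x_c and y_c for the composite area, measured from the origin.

x_c = 114.30 cm, y_c = 29.78 cm

plate: A = 230 × 60 = 13800.00, centroid at (115.00, 30.00).
hole: A = −π·15² = -706.86, centroid at (128.00, 34.00).
ΣA = 13093.14 cm², ΣAx_c = 1496522.13 cm³, ΣAy_c = 389966.82 cm³.
x_c = 1496522.13/13093.14 = 114.30 cm; y_c = 389966.82/13093.14 = 29.78 cm.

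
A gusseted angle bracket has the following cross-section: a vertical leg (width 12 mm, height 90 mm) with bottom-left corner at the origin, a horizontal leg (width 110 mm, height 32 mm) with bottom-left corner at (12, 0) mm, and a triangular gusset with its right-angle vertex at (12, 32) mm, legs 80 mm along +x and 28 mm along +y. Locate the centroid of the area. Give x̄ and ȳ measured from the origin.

x̄ = 49.93 mm, ȳ = 26.44 mm

Part | A | x̄ᵢ | ȳᵢ | A·x̄ᵢ | A·ȳᵢ
vertical leg | 1080.00 | 6.00 | 45.00 | 6480.00 | 48600.00
horizontal leg | 3520.00 | 67.00 | 16.00 | 235840.00 | 56320.00
gusset | 1120.00 | 38.67 | 41.33 | 43306.67 | 46293.33
Σ | 5720.00 |  |  | 285626.67 | 151213.33
x̄ = 285626.67 / 5720.00 = 49.93 mm
ȳ = 151213.33 / 5720.00 = 26.44 mm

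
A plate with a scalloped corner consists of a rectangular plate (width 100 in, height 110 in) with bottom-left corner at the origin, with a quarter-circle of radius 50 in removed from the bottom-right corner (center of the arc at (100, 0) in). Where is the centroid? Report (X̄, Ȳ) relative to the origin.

plate: A = 100 × 110 = 11000.00, centroid at (50.00, 55.00).
removed quarter-circle: A = −¼π·50² = -1963.50, centroid at (78.78, 21.22).
ΣA = 9036.50 in², ΣAX̄ = 395317.13 in³, ΣAȲ = 563333.33 in³.
X̄ = 395317.13/9036.50 = 43.75 in; Ȳ = 563333.33/9036.50 = 62.34 in.

X̄ = 43.75 in, Ȳ = 62.34 in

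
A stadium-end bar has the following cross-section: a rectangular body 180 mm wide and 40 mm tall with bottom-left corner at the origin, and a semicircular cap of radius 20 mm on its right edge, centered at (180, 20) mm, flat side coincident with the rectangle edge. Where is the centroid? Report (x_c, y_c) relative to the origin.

rectangular body: A = 180 × 40 = 7200.00, centroid at (90.00, 20.00).
semicircular end: A = ½π·20² = 628.32, centroid at (188.49, 20.00).
ΣA = 7828.32 mm²
ΣAx_c = (7200.00)(90.00) + (628.32)(188.49) = 766430.67 mm³
ΣAy_c = (7200.00)(20.00) + (628.32)(20.00) = 156566.37 mm³
x_c = 766430.67 / 7828.32 = 97.90 mm
y_c = 156566.37 / 7828.32 = 20.00 mm

x_c = 97.90 mm, y_c = 20.00 mm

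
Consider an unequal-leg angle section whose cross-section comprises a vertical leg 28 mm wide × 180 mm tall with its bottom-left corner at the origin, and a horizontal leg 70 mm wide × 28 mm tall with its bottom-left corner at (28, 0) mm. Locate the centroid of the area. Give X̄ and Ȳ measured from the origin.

Part | A | x̄ᵢ | ȳᵢ | A·x̄ᵢ | A·ȳᵢ
vertical leg | 5040.00 | 14.00 | 90.00 | 70560.00 | 453600.00
horizontal leg | 1960.00 | 63.00 | 14.00 | 123480.00 | 27440.00
Σ | 7000.00 |  |  | 194040.00 | 481040.00
X̄ = 194040.00 / 7000.00 = 27.72 mm
Ȳ = 481040.00 / 7000.00 = 68.72 mm

X̄ = 27.72 mm, Ȳ = 68.72 mm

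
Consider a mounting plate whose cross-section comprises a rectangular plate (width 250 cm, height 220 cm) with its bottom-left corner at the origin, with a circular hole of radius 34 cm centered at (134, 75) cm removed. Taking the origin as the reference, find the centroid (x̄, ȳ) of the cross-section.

x̄ = 124.36 cm, ȳ = 112.47 cm

Part | A | x̄ᵢ | ȳᵢ | A·x̄ᵢ | A·ȳᵢ
plate | 55000.00 | 125.00 | 110.00 | 6875000.00 | 6050000.00
hole | -3631.68 | 134.00 | 75.00 | -486645.27 | -272376.08
Σ | 51368.32 |  |  | 6388354.73 | 5777623.92
x̄ = 6388354.73 / 51368.32 = 124.36 cm
ȳ = 5777623.92 / 51368.32 = 112.47 cm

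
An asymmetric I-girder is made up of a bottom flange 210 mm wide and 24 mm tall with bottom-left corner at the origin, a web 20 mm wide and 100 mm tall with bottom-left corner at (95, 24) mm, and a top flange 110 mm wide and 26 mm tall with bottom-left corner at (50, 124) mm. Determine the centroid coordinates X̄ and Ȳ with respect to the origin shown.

X̄ = 105.00 mm, Ȳ = 60.64 mm

bottom flange: A = 210 × 24 = 5040.00, centroid at (105.00, 12.00).
web: A = 20 × 100 = 2000.00, centroid at (105.00, 74.00).
top flange: A = 110 × 26 = 2860.00, centroid at (105.00, 137.00).
ΣA = 9900.00 mm², ΣAX̄ = 1039500.00 mm³, ΣAȲ = 600300.00 mm³.
X̄ = 1039500.00/9900.00 = 105.00 mm; Ȳ = 600300.00/9900.00 = 60.64 mm.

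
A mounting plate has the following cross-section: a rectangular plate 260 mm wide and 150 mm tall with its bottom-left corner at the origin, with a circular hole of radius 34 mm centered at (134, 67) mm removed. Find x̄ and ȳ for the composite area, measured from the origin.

plate: A = 260 × 150 = 39000.00, centroid at (130.00, 75.00).
hole: A = −π·34² = -3631.68, centroid at (134.00, 67.00).
ΣA = 35368.32 mm², ΣAx̄ = 4583354.73 mm³, ΣAȳ = 2681677.37 mm³.
x̄ = 4583354.73/35368.32 = 129.59 mm; ȳ = 2681677.37/35368.32 = 75.82 mm.

x̄ = 129.59 mm, ȳ = 75.82 mm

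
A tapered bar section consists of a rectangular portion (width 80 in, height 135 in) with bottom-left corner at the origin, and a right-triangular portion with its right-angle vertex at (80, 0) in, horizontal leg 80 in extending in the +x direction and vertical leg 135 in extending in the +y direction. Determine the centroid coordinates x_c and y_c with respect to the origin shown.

rectangular portion: A = 80 × 135 = 10800.00, centroid at (40.00, 67.50).
triangular portion: A = ½·80·135 = 5400.00, centroid at (106.67, 45.00).
ΣA = 16200.00 in²
ΣAx_c = (10800.00)(40.00) + (5400.00)(106.67) = 1008000.00 in³
ΣAy_c = (10800.00)(67.50) + (5400.00)(45.00) = 972000.00 in³
x_c = 1008000.00 / 16200.00 = 62.22 in
y_c = 972000.00 / 16200.00 = 60.00 in

x_c = 62.22 in, y_c = 60.00 in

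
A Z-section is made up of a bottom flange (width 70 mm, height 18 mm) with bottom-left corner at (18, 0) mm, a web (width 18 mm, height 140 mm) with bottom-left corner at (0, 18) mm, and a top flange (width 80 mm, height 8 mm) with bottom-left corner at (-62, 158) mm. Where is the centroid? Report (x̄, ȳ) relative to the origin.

x̄ = 17.05 mm, ȳ = 76.19 mm

Part | A | x̄ᵢ | ȳᵢ | A·x̄ᵢ | A·ȳᵢ
bottom flange | 1260.00 | 53.00 | 9.00 | 66780.00 | 11340.00
web | 2520.00 | 9.00 | 88.00 | 22680.00 | 221760.00
top flange | 640.00 | -22.00 | 162.00 | -14080.00 | 103680.00
Σ | 4420.00 |  |  | 75380.00 | 336780.00
x̄ = 75380.00 / 4420.00 = 17.05 mm
ȳ = 336780.00 / 4420.00 = 76.19 mm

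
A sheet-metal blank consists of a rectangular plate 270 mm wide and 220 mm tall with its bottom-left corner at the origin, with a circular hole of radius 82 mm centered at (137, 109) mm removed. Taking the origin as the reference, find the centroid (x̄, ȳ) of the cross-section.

x̄ = 133.90 mm, ȳ = 110.55 mm

plate: A = 270 × 220 = 59400.00, centroid at (135.00, 110.00).
hole: A = −π·82² = -21124.07, centroid at (137.00, 109.00).
ΣA = 38275.93 mm²
ΣAx̄ = (59400.00)(135.00) + (-21124.07)(137.00) = 5125002.55 mm³
ΣAȳ = (59400.00)(110.00) + (-21124.07)(109.00) = 4231476.48 mm³
x̄ = 5125002.55 / 38275.93 = 133.90 mm
ȳ = 4231476.48 / 38275.93 = 110.55 mm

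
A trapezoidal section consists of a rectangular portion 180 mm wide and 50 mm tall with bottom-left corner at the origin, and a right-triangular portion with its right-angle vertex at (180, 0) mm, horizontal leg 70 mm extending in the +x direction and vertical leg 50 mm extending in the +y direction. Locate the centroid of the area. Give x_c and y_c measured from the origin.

Part | A | x̄ᵢ | ȳᵢ | A·x̄ᵢ | A·ȳᵢ
rectangular portion | 9000.00 | 90.00 | 25.00 | 810000.00 | 225000.00
triangular portion | 1750.00 | 203.33 | 16.67 | 355833.33 | 29166.67
Σ | 10750.00 |  |  | 1165833.33 | 254166.67
x_c = 1165833.33 / 10750.00 = 108.45 mm
y_c = 254166.67 / 10750.00 = 23.64 mm

x_c = 108.45 mm, y_c = 23.64 mm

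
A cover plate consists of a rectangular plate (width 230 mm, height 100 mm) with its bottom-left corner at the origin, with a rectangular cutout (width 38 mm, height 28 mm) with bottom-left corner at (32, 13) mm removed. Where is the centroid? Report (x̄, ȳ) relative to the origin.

x̄ = 118.10 mm, ȳ = 51.12 mm

plate: A = 230 × 100 = 23000.00, centroid at (115.00, 50.00).
hole: A = −(38 × 28) = -1064.00, centroid at (51.00, 27.00).
ΣA = 21936.00 mm², ΣAx̄ = 2590736.00 mm³, ΣAȳ = 1121272.00 mm³.
x̄ = 2590736.00/21936.00 = 118.10 mm; ȳ = 1121272.00/21936.00 = 51.12 mm.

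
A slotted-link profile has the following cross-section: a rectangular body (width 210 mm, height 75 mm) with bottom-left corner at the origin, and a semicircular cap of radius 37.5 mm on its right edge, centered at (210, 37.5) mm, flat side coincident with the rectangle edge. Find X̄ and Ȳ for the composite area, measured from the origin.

Part | A | x̄ᵢ | ȳᵢ | A·x̄ᵢ | A·ȳᵢ
rectangular body | 15750.00 | 105.00 | 37.50 | 1653750.00 | 590625.00
semicircular end | 2208.93 | 225.92 | 37.50 | 499032.04 | 82834.96
Σ | 17958.93 |  |  | 2152782.04 | 673459.96
X̄ = 2152782.04 / 17958.93 = 119.87 mm
Ȳ = 673459.96 / 17958.93 = 37.50 mm

X̄ = 119.87 mm, Ȳ = 37.50 mm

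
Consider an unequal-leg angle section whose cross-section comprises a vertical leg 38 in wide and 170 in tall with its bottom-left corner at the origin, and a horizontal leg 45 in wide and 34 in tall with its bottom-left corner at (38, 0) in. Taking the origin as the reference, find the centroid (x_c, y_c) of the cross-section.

x_c = 26.95 in, y_c = 71.98 in

vertical leg: A = 38 × 170 = 6460.00, centroid at (19.00, 85.00).
horizontal leg: A = 45 × 34 = 1530.00, centroid at (60.50, 17.00).
ΣA = 7990.00 in²
ΣAx_c = (6460.00)(19.00) + (1530.00)(60.50) = 215305.00 in³
ΣAy_c = (6460.00)(85.00) + (1530.00)(17.00) = 575110.00 in³
x_c = 215305.00 / 7990.00 = 26.95 in
y_c = 575110.00 / 7990.00 = 71.98 in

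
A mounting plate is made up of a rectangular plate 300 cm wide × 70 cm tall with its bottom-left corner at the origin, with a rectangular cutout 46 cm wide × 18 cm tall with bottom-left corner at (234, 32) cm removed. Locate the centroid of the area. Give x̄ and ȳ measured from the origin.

Part | A | x̄ᵢ | ȳᵢ | A·x̄ᵢ | A·ȳᵢ
plate | 21000.00 | 150.00 | 35.00 | 3150000.00 | 735000.00
hole | -828.00 | 257.00 | 41.00 | -212796.00 | -33948.00
Σ | 20172.00 |  |  | 2937204.00 | 701052.00
x̄ = 2937204.00 / 20172.00 = 145.61 cm
ȳ = 701052.00 / 20172.00 = 34.75 cm

x̄ = 145.61 cm, ȳ = 34.75 cm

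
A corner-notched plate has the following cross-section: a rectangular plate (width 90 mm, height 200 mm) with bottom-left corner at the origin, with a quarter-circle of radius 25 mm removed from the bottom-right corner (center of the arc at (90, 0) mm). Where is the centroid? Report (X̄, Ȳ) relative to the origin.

Part | A | x̄ᵢ | ȳᵢ | A·x̄ᵢ | A·ȳᵢ
plate | 18000.00 | 45.00 | 100.00 | 810000.00 | 1800000.00
removed quarter-circle | -490.87 | 79.39 | 10.61 | -38970.31 | -5208.33
Σ | 17509.13 |  |  | 771029.69 | 1794791.67
X̄ = 771029.69 / 17509.13 = 44.04 mm
Ȳ = 1794791.67 / 17509.13 = 102.51 mm

X̄ = 44.04 mm, Ȳ = 102.51 mm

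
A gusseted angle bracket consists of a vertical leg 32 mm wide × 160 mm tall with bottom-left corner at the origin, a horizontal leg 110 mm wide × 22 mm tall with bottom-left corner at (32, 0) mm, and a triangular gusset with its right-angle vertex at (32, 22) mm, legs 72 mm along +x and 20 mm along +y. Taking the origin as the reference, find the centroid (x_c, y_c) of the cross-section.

x_c = 40.29 mm, y_c = 55.31 mm

Part | A | x̄ᵢ | ȳᵢ | A·x̄ᵢ | A·ȳᵢ
vertical leg | 5120.00 | 16.00 | 80.00 | 81920.00 | 409600.00
horizontal leg | 2420.00 | 87.00 | 11.00 | 210540.00 | 26620.00
gusset | 720.00 | 56.00 | 28.67 | 40320.00 | 20640.00
Σ | 8260.00 |  |  | 332780.00 | 456860.00
x_c = 332780.00 / 8260.00 = 40.29 mm
y_c = 456860.00 / 8260.00 = 55.31 mm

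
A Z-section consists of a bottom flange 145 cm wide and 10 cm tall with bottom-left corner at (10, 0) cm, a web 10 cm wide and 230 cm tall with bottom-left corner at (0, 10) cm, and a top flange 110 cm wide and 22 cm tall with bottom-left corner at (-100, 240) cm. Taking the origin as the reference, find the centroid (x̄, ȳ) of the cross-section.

x̄ = 3.60 cm, ȳ = 146.22 cm

Part | A | x̄ᵢ | ȳᵢ | A·x̄ᵢ | A·ȳᵢ
bottom flange | 1450.00 | 82.50 | 5.00 | 119625.00 | 7250.00
web | 2300.00 | 5.00 | 125.00 | 11500.00 | 287500.00
top flange | 2420.00 | -45.00 | 251.00 | -108900.00 | 607420.00
Σ | 6170.00 |  |  | 22225.00 | 902170.00
x̄ = 22225.00 / 6170.00 = 3.60 cm
ȳ = 902170.00 / 6170.00 = 146.22 cm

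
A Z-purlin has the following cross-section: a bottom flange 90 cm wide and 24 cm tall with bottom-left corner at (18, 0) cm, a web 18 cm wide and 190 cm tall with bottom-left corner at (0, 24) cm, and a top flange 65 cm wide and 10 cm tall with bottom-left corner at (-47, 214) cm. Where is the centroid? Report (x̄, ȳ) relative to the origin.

x̄ = 25.27 cm, ȳ = 92.34 cm

Part | A | x̄ᵢ | ȳᵢ | A·x̄ᵢ | A·ȳᵢ
bottom flange | 2160.00 | 63.00 | 12.00 | 136080.00 | 25920.00
web | 3420.00 | 9.00 | 119.00 | 30780.00 | 406980.00
top flange | 650.00 | -14.50 | 219.00 | -9425.00 | 142350.00
Σ | 6230.00 |  |  | 157435.00 | 575250.00
x̄ = 157435.00 / 6230.00 = 25.27 cm
ȳ = 575250.00 / 6230.00 = 92.34 cm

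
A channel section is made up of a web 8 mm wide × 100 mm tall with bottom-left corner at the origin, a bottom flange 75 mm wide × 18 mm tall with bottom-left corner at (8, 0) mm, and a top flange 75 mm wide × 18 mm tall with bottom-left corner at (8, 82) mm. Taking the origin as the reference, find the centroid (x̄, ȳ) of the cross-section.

x̄ = 36.01 mm, ȳ = 50.00 mm

web: A = 8 × 100 = 800.00, centroid at (4.00, 50.00).
bottom flange: A = 75 × 18 = 1350.00, centroid at (45.50, 9.00).
top flange: A = 75 × 18 = 1350.00, centroid at (45.50, 91.00).
ΣA = 3500.00 mm², ΣAx̄ = 126050.00 mm³, ΣAȳ = 175000.00 mm³.
x̄ = 126050.00/3500.00 = 36.01 mm; ȳ = 175000.00/3500.00 = 50.00 mm.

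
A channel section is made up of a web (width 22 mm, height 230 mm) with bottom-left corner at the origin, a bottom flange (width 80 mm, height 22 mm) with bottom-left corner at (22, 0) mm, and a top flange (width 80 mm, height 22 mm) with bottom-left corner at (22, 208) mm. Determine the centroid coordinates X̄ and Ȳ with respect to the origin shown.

X̄ = 31.92 mm, Ȳ = 115.00 mm

Part | A | x̄ᵢ | ȳᵢ | A·x̄ᵢ | A·ȳᵢ
web | 5060.00 | 11.00 | 115.00 | 55660.00 | 581900.00
bottom flange | 1760.00 | 62.00 | 11.00 | 109120.00 | 19360.00
top flange | 1760.00 | 62.00 | 219.00 | 109120.00 | 385440.00
Σ | 8580.00 |  |  | 273900.00 | 986700.00
X̄ = 273900.00 / 8580.00 = 31.92 mm
Ȳ = 986700.00 / 8580.00 = 115.00 mm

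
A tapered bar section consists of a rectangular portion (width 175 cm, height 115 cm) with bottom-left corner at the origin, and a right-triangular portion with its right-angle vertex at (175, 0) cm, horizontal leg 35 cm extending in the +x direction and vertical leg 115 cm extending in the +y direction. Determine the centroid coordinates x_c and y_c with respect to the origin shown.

x_c = 96.52 cm, y_c = 55.76 cm

rectangular portion: A = 175 × 115 = 20125.00, centroid at (87.50, 57.50).
triangular portion: A = ½·35·115 = 2012.50, centroid at (186.67, 38.33).
ΣA = 22137.50 cm²
ΣAx_c = (20125.00)(87.50) + (2012.50)(186.67) = 2136604.17 cm³
ΣAy_c = (20125.00)(57.50) + (2012.50)(38.33) = 1234333.33 cm³
x_c = 2136604.17 / 22137.50 = 96.52 cm
y_c = 1234333.33 / 22137.50 = 55.76 cm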